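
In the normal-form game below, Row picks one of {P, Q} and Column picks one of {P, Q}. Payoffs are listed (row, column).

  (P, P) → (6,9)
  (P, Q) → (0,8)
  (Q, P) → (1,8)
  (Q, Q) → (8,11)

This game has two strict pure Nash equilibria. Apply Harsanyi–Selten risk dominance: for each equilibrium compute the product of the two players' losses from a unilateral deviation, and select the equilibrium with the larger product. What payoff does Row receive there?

At both P: Row loses 6 − 1 = 5 by deviating; Column loses 9 − 8 = 1. Product = 5·1 = 5.
At both Q: Row loses 8 − 0 = 8 by deviating; Column loses 11 − 8 = 3. Product = 8·3 = 24.
24 > 5, so both Q is risk-dominant. Row's payoff there is 8.

8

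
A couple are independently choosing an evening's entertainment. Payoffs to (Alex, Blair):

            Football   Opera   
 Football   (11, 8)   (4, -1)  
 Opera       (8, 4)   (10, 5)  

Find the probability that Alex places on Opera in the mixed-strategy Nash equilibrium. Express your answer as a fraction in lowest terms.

Alex's mix p on Football must make Blair indifferent between Football and Opera.
Blair's payoff from Football: 8p + 4(1−p). From Opera: (-1)p + 5(1−p).
Set equal: 9p = 1(1−p) → p = 1/10.
Probability on Opera is 1 − 1/10 = 9/10.

9/10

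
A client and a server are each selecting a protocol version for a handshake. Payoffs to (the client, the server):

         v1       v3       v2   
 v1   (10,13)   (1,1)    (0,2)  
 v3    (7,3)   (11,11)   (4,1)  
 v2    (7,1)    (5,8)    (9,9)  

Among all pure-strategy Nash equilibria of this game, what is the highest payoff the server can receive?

Both v1 is a pure NE (the client: 10 ≥ 7; the server: 13 ≥ 2). The server gets 13.
Both v3 is a pure NE (the client: 11 ≥ 5; the server: 11 ≥ 3). The server gets 11.
Both v2 is a pure NE (the client: 9 ≥ 4; the server: 9 ≥ 8). The server gets 9.
Every other cell has a profitable deviation for at least one player. Highest of {13, 11, 9} is 13.

13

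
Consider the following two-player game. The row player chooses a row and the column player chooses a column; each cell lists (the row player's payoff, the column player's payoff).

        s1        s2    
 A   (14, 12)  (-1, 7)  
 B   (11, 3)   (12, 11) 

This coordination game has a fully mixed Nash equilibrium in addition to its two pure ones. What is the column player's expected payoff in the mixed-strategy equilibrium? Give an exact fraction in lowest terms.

The row player mixes with probability p on A, chosen so the column player is indifferent: 12p + 3(1−p) = 7p + 11(1−p) gives p = 8/13.
The column player's expected payoff is 12·8/13 + 3·5/13 = 111/13.

111/13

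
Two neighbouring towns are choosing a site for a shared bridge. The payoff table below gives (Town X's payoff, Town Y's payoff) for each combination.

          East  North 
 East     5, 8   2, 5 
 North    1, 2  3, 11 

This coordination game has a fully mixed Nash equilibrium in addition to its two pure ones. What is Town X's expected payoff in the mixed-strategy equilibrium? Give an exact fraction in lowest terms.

13/5

Town Y mixes with probability q on East, chosen so Town X is indifferent: 5q + 2(1−q) = 1q + 3(1−q) gives q = 1/5.
Town X's expected payoff (from either row, since indifferent) is 5·1/5 + 2·4/5 = 13/5.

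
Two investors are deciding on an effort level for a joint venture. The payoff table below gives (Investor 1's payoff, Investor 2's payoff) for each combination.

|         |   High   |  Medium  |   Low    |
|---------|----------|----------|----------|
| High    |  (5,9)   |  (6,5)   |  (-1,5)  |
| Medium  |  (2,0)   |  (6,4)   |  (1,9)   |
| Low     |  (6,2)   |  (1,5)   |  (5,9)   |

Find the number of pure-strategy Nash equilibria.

Both Low: Investor 1 gets 5 (best alternative 1); Investor 2 gets 9 (best alternative 5). Neither deviates — NE.
Both Medium is not a NE: Investor 2 would switch to Low (9 > 4).
No other cell survives both best-response checks, so there is 1 pure NE.

1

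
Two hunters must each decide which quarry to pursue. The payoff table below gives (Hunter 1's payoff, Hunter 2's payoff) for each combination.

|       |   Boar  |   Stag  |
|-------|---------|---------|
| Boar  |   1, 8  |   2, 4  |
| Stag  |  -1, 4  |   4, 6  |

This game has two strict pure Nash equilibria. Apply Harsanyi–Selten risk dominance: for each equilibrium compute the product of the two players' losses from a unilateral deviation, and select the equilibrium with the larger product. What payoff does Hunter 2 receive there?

8

At both Boar: Hunter 1 loses 1 − (-1) = 2 by deviating; Hunter 2 loses 8 − 4 = 4. Product = 2·4 = 8.
At both Stag: Hunter 1 loses 4 − 2 = 2 by deviating; Hunter 2 loses 6 − 4 = 2. Product = 2·2 = 4.
8 > 4, so both Boar is risk-dominant. Hunter 2's payoff there is 8.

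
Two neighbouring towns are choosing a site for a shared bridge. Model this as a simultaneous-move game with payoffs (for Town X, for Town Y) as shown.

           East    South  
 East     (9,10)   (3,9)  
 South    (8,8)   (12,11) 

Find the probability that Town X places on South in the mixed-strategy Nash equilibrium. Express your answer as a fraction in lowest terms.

Town X's mix p on East must make Town Y indifferent between East and South.
Town Y's payoff from East: 10p + 8(1−p). From South: 9p + 11(1−p).
Set equal: 1p = 3(1−p) → p = 3/4.
Probability on South is 1 − 3/4 = 1/4.

1/4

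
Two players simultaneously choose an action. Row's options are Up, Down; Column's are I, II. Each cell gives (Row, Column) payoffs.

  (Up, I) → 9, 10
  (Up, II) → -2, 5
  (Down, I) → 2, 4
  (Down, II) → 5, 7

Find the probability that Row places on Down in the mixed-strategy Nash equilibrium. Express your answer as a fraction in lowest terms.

Row's mix p on Up must make Column indifferent between I and II.
Column's payoff from I: 10p + 4(1−p). From II: 5p + 7(1−p).
Set equal: 5p = 3(1−p) → p = 3/8.
Probability on Down is 1 − 3/8 = 5/8.

5/8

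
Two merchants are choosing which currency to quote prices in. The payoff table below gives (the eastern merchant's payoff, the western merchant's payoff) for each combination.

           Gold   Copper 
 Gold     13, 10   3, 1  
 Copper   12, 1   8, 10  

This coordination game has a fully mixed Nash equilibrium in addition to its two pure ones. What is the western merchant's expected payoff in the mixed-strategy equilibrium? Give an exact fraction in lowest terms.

11/2

The eastern merchant mixes with probability p on Gold, chosen so the western merchant is indifferent: 10p + 1(1−p) = 1p + 10(1−p) gives p = 1/2.
The western merchant's expected payoff is 10·1/2 + 1·1/2 = 11/2.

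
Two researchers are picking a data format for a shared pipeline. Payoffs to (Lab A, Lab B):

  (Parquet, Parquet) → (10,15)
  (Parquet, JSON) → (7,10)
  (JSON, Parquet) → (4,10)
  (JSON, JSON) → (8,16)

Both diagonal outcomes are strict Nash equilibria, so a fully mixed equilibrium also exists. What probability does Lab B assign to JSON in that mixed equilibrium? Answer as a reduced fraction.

Lab B's mix q on Parquet must make Lab A indifferent between Parquet and JSON.
Lab A's payoff from Parquet: 10q + 7(1−q). From JSON: 4q + 8(1−q).
Set equal: 6q = 1(1−q) → q = 1/7.
Probability on JSON is 1 − 1/7 = 6/7.

6/7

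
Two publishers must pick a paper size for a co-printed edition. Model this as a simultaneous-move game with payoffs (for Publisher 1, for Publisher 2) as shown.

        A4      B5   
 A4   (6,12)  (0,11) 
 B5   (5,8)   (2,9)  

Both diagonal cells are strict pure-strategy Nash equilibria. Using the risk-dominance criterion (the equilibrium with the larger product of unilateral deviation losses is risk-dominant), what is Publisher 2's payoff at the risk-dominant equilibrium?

9

At both A4: Publisher 1 loses 6 − 5 = 1 by deviating; Publisher 2 loses 12 − 11 = 1. Product = 1·1 = 1.
At both B5: Publisher 1 loses 2 − 0 = 2 by deviating; Publisher 2 loses 9 − 8 = 1. Product = 2·1 = 2.
2 > 1, so both B5 is risk-dominant. Publisher 2's payoff there is 9.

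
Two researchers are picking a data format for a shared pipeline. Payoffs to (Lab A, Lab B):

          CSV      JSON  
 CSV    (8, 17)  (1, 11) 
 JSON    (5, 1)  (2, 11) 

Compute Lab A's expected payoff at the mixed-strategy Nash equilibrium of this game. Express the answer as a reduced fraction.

11/4

Lab B mixes with probability q on CSV, chosen so Lab A is indifferent: 8q + 1(1−q) = 5q + 2(1−q) gives q = 1/4.
Lab A's expected payoff (from either row, since indifferent) is 8·1/4 + 1·3/4 = 11/4.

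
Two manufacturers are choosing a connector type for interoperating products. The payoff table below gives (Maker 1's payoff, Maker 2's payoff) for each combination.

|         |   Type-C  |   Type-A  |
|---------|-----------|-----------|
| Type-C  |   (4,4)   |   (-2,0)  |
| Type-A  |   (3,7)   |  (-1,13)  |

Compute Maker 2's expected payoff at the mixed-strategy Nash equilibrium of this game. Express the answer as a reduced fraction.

26/5

Maker 1 mixes with probability p on Type-C, chosen so Maker 2 is indifferent: 4p + 7(1−p) = 0p + 13(1−p) gives p = 3/5.
Maker 2's expected payoff is 4·3/5 + 7·2/5 = 26/5.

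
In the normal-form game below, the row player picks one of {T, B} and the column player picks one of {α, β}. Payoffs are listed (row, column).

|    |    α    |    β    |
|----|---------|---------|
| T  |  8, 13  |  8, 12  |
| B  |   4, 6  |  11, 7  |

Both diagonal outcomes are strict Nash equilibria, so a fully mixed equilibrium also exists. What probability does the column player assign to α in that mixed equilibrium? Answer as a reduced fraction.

3/7

The column player's mix q on α must make the row player indifferent between T and B.
The row player's payoff from T: 8q + 8(1−q). From B: 4q + 11(1−q).
Set equal: 4q = 3(1−q) → q = 3/7.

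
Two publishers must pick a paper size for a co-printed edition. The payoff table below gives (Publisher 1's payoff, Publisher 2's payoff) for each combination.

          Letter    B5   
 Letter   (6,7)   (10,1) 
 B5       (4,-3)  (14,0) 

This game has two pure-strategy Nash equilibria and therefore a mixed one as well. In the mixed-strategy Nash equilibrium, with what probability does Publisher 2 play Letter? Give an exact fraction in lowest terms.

Publisher 2's mix q on Letter must make Publisher 1 indifferent between Letter and B5.
Publisher 1's payoff from Letter: 6q + 10(1−q). From B5: 4q + 14(1−q).
Set equal: 2q = 4(1−q) → q = 4/6 = 2/3.

2/3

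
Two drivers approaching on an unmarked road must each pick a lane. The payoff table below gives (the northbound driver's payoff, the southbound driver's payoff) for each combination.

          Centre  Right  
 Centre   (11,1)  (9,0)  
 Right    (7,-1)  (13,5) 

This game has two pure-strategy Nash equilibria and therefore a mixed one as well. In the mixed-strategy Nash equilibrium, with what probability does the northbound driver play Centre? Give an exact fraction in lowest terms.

The northbound driver's mix p on Centre must make the southbound driver indifferent between Centre and Right.
The southbound driver's payoff from Centre: 1p + (-1)(1−p). From Right: 0p + 5(1−p).
Set equal: 1p = 6(1−p) → p = 6/7.

6/7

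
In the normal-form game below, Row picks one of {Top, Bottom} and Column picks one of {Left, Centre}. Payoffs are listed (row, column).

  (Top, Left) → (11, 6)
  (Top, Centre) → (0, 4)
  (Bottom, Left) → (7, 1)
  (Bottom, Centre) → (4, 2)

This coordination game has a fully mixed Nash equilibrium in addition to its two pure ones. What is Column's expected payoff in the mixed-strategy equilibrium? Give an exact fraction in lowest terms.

Row mixes with probability p on Top, chosen so Column is indifferent: 6p + 1(1−p) = 4p + 2(1−p) gives p = 1/3.
Column's expected payoff is 6·1/3 + 1·2/3 = 8/3.

8/3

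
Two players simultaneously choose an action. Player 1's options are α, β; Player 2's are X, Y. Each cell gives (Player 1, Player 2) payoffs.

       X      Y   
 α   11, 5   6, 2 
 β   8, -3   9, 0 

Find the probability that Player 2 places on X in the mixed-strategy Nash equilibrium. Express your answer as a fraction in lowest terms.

Player 2's mix q on X must make Player 1 indifferent between α and β.
Player 1's payoff from α: 11q + 6(1−q). From β: 8q + 9(1−q).
Set equal: 3q = 3(1−q) → q = 3/6 = 1/2.

1/2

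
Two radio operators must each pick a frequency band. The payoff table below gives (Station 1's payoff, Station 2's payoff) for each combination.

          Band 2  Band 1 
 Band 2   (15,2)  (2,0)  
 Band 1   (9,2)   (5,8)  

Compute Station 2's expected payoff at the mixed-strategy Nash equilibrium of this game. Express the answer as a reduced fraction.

Station 1 mixes with probability p on Band 2, chosen so Station 2 is indifferent: 2p + 2(1−p) = 0p + 8(1−p) gives p = 3/4.
Station 2's expected payoff is 2·3/4 + 2·1/4 = 2.

2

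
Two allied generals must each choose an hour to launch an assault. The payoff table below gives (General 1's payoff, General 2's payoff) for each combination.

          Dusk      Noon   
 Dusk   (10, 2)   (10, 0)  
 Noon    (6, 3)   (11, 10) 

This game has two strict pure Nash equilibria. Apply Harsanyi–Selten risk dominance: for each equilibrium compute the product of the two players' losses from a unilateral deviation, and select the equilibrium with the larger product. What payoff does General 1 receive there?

10

At both Dusk: General 1 loses 10 − 6 = 4 by deviating; General 2 loses 2 − 0 = 2. Product = 4·2 = 8.
At both Noon: General 1 loses 11 − 10 = 1 by deviating; General 2 loses 10 − 3 = 7. Product = 1·7 = 7.
8 > 7, so both Dusk is risk-dominant. General 1's payoff there is 10.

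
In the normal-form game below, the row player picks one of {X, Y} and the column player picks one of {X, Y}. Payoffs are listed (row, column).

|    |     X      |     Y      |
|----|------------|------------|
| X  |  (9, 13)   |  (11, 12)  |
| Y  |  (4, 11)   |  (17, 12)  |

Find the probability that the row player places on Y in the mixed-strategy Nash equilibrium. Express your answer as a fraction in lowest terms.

1/2

The row player's mix p on X must make the column player indifferent between X and Y.
The column player's payoff from X: 13p + 11(1−p). From Y: 12p + 12(1−p).
Set equal: 1p = 1(1−p) → p = 1/2.
Probability on Y is 1 − 1/2 = 1/2.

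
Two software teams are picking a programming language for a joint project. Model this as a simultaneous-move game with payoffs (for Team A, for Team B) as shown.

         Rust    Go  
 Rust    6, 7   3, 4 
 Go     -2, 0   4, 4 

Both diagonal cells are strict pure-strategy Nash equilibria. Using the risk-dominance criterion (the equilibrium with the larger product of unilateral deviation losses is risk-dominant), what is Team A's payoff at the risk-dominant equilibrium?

At both Rust: Team A loses 6 − (-2) = 8 by deviating; Team B loses 7 − 4 = 3. Product = 8·3 = 24.
At both Go: Team A loses 4 − 3 = 1 by deviating; Team B loses 4 − 0 = 4. Product = 1·4 = 4.
24 > 4, so both Rust is risk-dominant. Team A's payoff there is 6.

6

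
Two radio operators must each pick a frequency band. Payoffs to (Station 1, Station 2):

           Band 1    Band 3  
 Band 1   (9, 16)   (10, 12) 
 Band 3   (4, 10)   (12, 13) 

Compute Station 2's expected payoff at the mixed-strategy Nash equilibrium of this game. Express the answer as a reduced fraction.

Station 1 mixes with probability p on Band 1, chosen so Station 2 is indifferent: 16p + 10(1−p) = 12p + 13(1−p) gives p = 3/7.
Station 2's expected payoff is 16·3/7 + 10·4/7 = 88/7.

88/7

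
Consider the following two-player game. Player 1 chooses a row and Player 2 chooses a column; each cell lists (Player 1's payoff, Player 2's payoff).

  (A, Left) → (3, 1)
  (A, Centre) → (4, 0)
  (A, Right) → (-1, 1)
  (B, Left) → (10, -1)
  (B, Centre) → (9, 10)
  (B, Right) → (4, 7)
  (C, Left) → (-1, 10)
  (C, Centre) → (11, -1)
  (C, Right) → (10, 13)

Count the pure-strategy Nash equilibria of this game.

(C, Right): Player 1 gets 10 (best alternative 4); Player 2 gets 13 (best alternative 10). Neither deviates — NE.
(A, Left) is not a NE: Player 1 would switch to B (10 > 3).
No other cell survives both best-response checks, so there is 1 pure NE.

1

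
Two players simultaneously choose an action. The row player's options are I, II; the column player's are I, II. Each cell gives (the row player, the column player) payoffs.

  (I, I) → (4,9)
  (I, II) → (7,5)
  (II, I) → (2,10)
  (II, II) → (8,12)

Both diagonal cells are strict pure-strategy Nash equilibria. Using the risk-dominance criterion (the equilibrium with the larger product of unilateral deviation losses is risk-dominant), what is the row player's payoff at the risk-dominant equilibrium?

4

At both I: the row player loses 4 − 2 = 2 by deviating; the column player loses 9 − 5 = 4. Product = 2·4 = 8.
At both II: the row player loses 8 − 7 = 1 by deviating; the column player loses 12 − 10 = 2. Product = 1·2 = 2.
8 > 2, so both I is risk-dominant. The row player's payoff there is 4.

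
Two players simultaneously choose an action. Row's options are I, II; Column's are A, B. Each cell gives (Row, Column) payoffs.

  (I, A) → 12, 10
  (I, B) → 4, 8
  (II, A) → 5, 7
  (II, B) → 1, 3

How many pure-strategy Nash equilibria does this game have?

1

(I, A): Row gets 12 (best alternative 5); Column gets 10 (best alternative 8). Neither deviates — NE.
(II, B) is not a NE: Row would switch to I (4 > 1).
No other cell survives both best-response checks, so there is 1 pure NE.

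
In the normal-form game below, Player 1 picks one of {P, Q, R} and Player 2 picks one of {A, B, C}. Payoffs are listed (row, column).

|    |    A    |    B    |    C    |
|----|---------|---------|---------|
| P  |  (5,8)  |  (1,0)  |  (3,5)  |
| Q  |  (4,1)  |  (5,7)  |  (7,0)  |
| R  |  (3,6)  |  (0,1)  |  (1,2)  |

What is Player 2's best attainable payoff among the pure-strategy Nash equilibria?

8

(P, A) is a pure NE (Player 1: 5 ≥ 4; Player 2: 8 ≥ 5). Player 2 gets 8.
(Q, B) is a pure NE (Player 1: 5 ≥ 1; Player 2: 7 ≥ 1). Player 2 gets 7.
Every other cell has a profitable deviation for at least one player. Highest of {8, 7} is 8.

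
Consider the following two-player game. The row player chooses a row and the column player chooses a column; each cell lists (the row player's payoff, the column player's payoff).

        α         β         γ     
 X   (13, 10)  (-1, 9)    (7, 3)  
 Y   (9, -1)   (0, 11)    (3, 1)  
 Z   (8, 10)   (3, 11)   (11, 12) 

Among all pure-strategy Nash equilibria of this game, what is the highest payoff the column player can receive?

12

(X, α) is a pure NE (the row player: 13 ≥ 9; the column player: 10 ≥ 9). The column player gets 10.
(Z, γ) is a pure NE (the row player: 11 ≥ 7; the column player: 12 ≥ 11). The column player gets 12.
Every other cell has a profitable deviation for at least one player. Highest of {10, 12} is 12.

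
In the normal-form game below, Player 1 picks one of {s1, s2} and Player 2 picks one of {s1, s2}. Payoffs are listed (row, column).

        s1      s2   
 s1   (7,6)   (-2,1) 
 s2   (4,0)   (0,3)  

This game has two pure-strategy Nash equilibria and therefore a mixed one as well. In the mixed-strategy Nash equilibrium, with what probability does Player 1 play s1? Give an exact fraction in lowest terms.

3/8

Player 1's mix p on s1 must make Player 2 indifferent between s1 and s2.
Player 2's payoff from s1: 6p + 0(1−p). From s2: 1p + 3(1−p).
Set equal: 5p = 3(1−p) → p = 3/8.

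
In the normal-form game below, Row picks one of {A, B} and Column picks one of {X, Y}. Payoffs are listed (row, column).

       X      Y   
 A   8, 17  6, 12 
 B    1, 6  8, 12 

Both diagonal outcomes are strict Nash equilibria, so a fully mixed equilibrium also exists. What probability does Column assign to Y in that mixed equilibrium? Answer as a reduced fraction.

7/9

Column's mix q on X must make Row indifferent between A and B.
Row's payoff from A: 8q + 6(1−q). From B: 1q + 8(1−q).
Set equal: 7q = 2(1−q) → q = 2/9.
Probability on Y is 1 − 2/9 = 7/9.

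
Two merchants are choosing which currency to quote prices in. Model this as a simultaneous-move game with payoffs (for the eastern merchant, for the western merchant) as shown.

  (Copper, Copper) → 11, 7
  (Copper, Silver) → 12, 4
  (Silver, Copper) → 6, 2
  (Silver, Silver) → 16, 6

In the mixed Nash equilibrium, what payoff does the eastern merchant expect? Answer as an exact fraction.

The western merchant mixes with probability q on Copper, chosen so the eastern merchant is indifferent: 11q + 12(1−q) = 6q + 16(1−q) gives q = 4/9.
The eastern merchant's expected payoff (from either row, since indifferent) is 11·4/9 + 12·5/9 = 104/9.

104/9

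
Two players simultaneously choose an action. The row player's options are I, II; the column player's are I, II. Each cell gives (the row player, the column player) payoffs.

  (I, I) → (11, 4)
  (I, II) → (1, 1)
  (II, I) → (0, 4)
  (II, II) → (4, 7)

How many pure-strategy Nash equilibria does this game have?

Both I: the row player gets 11 (best alternative 0); the column player gets 4 (best alternative 1). Neither deviates — NE.
Both II: the row player gets 4 (best alternative 1); the column player gets 7 (best alternative 4). Neither deviates — NE.
(I, II) is not a NE: the row player would switch to II (4 > 1).
No other cell survives both best-response checks, so there are 2 pure NE.

2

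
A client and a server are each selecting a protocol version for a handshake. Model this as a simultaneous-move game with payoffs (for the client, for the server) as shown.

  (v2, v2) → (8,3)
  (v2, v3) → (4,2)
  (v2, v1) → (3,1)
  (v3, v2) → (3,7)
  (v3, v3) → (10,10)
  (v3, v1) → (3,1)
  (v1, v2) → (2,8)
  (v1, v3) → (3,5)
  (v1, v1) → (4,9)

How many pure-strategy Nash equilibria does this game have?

3

Both v2: the client gets 8 (best alternative 3); the server gets 3 (best alternative 2). Neither deviates — NE.
Both v3: the client gets 10 (best alternative 4); the server gets 10 (best alternative 7). Neither deviates — NE.
Both v1: the client gets 4 (best alternative 3); the server gets 9 (best alternative 8). Neither deviates — NE.
(v3, v2) is not a NE: the client would switch to v2 (8 > 3).
No other cell survives both best-response checks, so there are 3 pure NE.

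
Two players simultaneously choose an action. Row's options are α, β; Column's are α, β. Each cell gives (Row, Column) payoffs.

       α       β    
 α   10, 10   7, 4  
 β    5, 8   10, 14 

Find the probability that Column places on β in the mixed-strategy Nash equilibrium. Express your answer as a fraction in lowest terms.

5/8

Column's mix q on α must make Row indifferent between α and β.
Row's payoff from α: 10q + 7(1−q). From β: 5q + 10(1−q).
Set equal: 5q = 3(1−q) → q = 3/8.
Probability on β is 1 − 3/8 = 5/8.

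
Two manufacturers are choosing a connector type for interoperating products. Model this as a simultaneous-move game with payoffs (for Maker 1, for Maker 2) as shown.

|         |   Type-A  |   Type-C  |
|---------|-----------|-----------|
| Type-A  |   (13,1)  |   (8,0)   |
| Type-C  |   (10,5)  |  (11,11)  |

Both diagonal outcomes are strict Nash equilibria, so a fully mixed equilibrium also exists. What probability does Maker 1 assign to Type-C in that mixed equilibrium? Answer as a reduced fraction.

1/7

Maker 1's mix p on Type-A must make Maker 2 indifferent between Type-A and Type-C.
Maker 2's payoff from Type-A: 1p + 5(1−p). From Type-C: 0p + 11(1−p).
Set equal: 1p = 6(1−p) → p = 6/7.
Probability on Type-C is 1 − 6/7 = 1/7.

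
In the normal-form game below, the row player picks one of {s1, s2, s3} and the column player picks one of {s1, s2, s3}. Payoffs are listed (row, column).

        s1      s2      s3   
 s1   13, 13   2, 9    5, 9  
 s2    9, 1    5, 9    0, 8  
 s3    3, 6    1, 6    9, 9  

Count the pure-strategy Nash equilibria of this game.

Both s1: the row player gets 13 (best alternative 9); the column player gets 13 (best alternative 9). Neither deviates — NE.
Both s2: the row player gets 5 (best alternative 2); the column player gets 9 (best alternative 8). Neither deviates — NE.
Both s3: the row player gets 9 (best alternative 5); the column player gets 9 (best alternative 6). Neither deviates — NE.
(s1, s2) is not a NE: the row player would switch to s2 (5 > 2).
No other cell survives both best-response checks, so there are 3 pure NE.

3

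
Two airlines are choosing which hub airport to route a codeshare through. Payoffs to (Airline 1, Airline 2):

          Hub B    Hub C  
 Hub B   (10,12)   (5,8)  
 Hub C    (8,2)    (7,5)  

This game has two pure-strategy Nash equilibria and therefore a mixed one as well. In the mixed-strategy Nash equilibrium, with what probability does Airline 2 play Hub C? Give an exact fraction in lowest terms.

1/2

Airline 2's mix q on Hub B must make Airline 1 indifferent between Hub B and Hub C.
Airline 1's payoff from Hub B: 10q + 5(1−q). From Hub C: 8q + 7(1−q).
Set equal: 2q = 2(1−q) → q = 2/4 = 1/2.
Probability on Hub C is 1 − 1/2 = 1/2.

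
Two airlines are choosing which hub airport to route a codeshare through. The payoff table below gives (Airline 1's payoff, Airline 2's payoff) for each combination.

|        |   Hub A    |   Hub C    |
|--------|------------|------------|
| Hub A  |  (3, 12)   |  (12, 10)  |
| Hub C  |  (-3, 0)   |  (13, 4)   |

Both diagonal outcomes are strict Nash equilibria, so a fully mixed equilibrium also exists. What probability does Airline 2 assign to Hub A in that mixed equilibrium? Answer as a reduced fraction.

1/7

Airline 2's mix q on Hub A must make Airline 1 indifferent between Hub A and Hub C.
Airline 1's payoff from Hub A: 3q + 12(1−q). From Hub C: (-3)q + 13(1−q).
Set equal: 6q = 1(1−q) → q = 1/7.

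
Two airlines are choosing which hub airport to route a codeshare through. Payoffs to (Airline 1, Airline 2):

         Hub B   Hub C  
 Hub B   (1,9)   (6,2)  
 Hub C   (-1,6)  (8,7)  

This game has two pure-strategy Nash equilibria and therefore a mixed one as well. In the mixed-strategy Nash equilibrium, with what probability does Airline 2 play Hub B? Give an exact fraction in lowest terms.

1/2

Airline 2's mix q on Hub B must make Airline 1 indifferent between Hub B and Hub C.
Airline 1's payoff from Hub B: 1q + 6(1−q). From Hub C: (-1)q + 8(1−q).
Set equal: 2q = 2(1−q) → q = 2/4 = 1/2.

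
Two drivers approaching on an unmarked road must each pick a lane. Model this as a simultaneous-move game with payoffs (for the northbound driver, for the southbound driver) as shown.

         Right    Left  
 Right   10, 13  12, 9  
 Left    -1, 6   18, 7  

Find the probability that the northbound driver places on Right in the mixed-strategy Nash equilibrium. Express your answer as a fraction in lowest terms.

1/5

The northbound driver's mix p on Right must make the southbound driver indifferent between Right and Left.
The southbound driver's payoff from Right: 13p + 6(1−p). From Left: 9p + 7(1−p).
Set equal: 4p = 1(1−p) → p = 1/5.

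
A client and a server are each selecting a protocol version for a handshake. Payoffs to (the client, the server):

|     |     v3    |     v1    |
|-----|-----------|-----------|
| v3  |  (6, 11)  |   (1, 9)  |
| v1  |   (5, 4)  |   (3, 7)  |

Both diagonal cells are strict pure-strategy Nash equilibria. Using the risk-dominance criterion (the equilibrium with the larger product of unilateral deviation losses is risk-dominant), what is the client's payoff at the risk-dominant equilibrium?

At both v3: the client loses 6 − 5 = 1 by deviating; the server loses 11 − 9 = 2. Product = 1·2 = 2.
At both v1: the client loses 3 − 1 = 2 by deviating; the server loses 7 − 4 = 3. Product = 2·3 = 6.
6 > 2, so both v1 is risk-dominant. The client's payoff there is 3.

3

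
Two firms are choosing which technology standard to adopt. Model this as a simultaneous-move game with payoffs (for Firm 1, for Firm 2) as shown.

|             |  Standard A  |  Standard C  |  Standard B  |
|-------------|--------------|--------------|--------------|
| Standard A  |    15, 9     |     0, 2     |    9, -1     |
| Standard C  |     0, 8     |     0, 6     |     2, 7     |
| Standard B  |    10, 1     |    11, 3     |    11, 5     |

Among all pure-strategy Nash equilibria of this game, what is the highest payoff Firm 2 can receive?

9

Both Standard A is a pure NE (Firm 1: 15 ≥ 10; Firm 2: 9 ≥ 2). Firm 2 gets 9.
Both Standard B is a pure NE (Firm 1: 11 ≥ 9; Firm 2: 5 ≥ 3). Firm 2 gets 5.
Every other cell has a profitable deviation for at least one player. Highest of {9, 5} is 9.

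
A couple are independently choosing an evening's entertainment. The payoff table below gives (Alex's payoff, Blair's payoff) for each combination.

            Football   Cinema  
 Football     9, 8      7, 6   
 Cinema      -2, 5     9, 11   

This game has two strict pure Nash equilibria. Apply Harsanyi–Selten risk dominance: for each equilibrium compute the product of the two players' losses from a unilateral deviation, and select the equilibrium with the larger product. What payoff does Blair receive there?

At both Football: Alex loses 9 − (-2) = 11 by deviating; Blair loses 8 − 6 = 2. Product = 11·2 = 22.
At both Cinema: Alex loses 9 − 7 = 2 by deviating; Blair loses 11 − 5 = 6. Product = 2·6 = 12.
22 > 12, so both Football is risk-dominant. Blair's payoff there is 8.

8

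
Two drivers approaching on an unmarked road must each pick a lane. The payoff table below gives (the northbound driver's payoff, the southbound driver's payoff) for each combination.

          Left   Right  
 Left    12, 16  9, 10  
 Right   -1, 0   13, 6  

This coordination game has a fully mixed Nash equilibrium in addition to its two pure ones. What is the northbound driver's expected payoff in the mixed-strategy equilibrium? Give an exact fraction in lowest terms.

165/17

The southbound driver mixes with probability q on Left, chosen so the northbound driver is indifferent: 12q + 9(1−q) = (-1)q + 13(1−q) gives q = 4/17.
The northbound driver's expected payoff (from either row, since indifferent) is 12·4/17 + 9·13/17 = 165/17.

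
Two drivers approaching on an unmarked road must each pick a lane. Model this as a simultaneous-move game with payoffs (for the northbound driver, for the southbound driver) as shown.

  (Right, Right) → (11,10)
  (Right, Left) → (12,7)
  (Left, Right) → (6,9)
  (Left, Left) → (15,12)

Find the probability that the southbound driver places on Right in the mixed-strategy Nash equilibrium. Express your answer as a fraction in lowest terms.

The southbound driver's mix q on Right must make the northbound driver indifferent between Right and Left.
The northbound driver's payoff from Right: 11q + 12(1−q). From Left: 6q + 15(1−q).
Set equal: 5q = 3(1−q) → q = 3/8.

3/8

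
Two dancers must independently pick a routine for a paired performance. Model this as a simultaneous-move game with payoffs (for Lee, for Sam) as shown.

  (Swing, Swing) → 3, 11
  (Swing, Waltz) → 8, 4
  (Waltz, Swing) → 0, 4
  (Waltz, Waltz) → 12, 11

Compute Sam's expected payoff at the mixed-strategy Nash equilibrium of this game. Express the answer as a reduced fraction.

15/2

Lee mixes with probability p on Swing, chosen so Sam is indifferent: 11p + 4(1−p) = 4p + 11(1−p) gives p = 1/2.
Sam's expected payoff is 11·1/2 + 4·1/2 = 15/2.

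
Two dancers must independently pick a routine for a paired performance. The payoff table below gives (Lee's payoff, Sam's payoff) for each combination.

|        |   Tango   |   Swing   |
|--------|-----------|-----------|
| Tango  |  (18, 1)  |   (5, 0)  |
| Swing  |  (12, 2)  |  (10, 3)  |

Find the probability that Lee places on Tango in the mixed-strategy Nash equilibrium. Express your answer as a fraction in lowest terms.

1/2

Lee's mix p on Tango must make Sam indifferent between Tango and Swing.
Sam's payoff from Tango: 1p + 2(1−p). From Swing: 0p + 3(1−p).
Set equal: 1p = 1(1−p) → p = 1/2.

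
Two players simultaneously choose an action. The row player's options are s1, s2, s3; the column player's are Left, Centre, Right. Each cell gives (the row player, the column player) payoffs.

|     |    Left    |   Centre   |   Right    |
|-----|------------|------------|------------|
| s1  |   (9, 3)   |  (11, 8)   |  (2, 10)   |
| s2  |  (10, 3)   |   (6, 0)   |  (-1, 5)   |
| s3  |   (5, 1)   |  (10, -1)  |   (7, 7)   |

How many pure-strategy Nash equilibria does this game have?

1

(s3, Right): the row player gets 7 (best alternative 2); the column player gets 7 (best alternative 1). Neither deviates — NE.
(s1, Left) is not a NE: the row player would switch to s2 (10 > 9).
No other cell survives both best-response checks, so there is 1 pure NE.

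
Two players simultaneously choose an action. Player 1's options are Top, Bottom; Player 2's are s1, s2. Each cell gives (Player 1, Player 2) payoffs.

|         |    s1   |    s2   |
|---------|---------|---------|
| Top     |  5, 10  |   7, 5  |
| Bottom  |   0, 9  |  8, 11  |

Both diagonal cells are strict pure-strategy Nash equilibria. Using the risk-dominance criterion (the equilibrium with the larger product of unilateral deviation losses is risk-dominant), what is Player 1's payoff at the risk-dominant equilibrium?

5

At (Top, s1): Player 1 loses 5 − 0 = 5 by deviating; Player 2 loses 10 − 5 = 5. Product = 5·5 = 25.
At (Bottom, s2): Player 1 loses 8 − 7 = 1 by deviating; Player 2 loses 11 − 9 = 2. Product = 1·2 = 2.
25 > 2, so (Top, s1) is risk-dominant. Player 1's payoff there is 5.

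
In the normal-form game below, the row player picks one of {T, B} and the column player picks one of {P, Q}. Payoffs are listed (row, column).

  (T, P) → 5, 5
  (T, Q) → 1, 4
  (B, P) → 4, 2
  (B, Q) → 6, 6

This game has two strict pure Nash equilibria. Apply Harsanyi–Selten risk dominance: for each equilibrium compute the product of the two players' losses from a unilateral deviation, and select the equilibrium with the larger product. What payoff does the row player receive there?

6

At (T, P): the row player loses 5 − 4 = 1 by deviating; the column player loses 5 − 4 = 1. Product = 1·1 = 1.
At (B, Q): the row player loses 6 − 1 = 5 by deviating; the column player loses 6 − 2 = 4. Product = 5·4 = 20.
20 > 1, so (B, Q) is risk-dominant. The row player's payoff there is 6.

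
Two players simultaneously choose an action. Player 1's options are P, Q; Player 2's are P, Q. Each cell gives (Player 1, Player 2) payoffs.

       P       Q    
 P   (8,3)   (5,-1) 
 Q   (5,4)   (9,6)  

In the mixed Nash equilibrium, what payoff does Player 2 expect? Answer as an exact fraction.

11/3

Player 1 mixes with probability p on P, chosen so Player 2 is indifferent: 3p + 4(1−p) = (-1)p + 6(1−p) gives p = 1/3.
Player 2's expected payoff is 3·1/3 + 4·2/3 = 11/3.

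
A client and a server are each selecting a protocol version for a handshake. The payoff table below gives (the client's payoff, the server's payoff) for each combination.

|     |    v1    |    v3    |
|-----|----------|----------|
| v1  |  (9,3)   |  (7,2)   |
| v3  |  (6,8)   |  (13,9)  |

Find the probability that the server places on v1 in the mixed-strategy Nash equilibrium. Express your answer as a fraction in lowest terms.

2/3

The server's mix q on v1 must make the client indifferent between v1 and v3.
The client's payoff from v1: 9q + 7(1−q). From v3: 6q + 13(1−q).
Set equal: 3q = 6(1−q) → q = 6/9 = 2/3.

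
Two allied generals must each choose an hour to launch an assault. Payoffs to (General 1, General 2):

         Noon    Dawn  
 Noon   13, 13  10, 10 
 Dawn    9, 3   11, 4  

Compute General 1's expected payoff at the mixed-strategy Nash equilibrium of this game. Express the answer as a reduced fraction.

General 2 mixes with probability q on Noon, chosen so General 1 is indifferent: 13q + 10(1−q) = 9q + 11(1−q) gives q = 1/5.
General 1's expected payoff (from either row, since indifferent) is 13·1/5 + 10·4/5 = 53/5.

53/5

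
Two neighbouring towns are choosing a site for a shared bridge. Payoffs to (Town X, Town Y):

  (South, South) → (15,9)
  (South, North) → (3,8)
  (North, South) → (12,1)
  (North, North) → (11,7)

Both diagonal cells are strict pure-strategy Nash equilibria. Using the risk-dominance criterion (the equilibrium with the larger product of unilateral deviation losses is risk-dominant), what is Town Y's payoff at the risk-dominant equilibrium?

At both South: Town X loses 15 − 12 = 3 by deviating; Town Y loses 9 − 8 = 1. Product = 3·1 = 3.
At both North: Town X loses 11 − 3 = 8 by deviating; Town Y loses 7 − 1 = 6. Product = 8·6 = 48.
48 > 3, so both North is risk-dominant. Town Y's payoff there is 7.

7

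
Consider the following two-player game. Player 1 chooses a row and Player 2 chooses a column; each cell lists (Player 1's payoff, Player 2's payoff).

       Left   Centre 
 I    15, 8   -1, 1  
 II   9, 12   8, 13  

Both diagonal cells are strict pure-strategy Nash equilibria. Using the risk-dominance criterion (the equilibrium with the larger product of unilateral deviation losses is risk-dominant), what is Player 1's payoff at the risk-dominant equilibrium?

At (I, Left): Player 1 loses 15 − 9 = 6 by deviating; Player 2 loses 8 − 1 = 7. Product = 6·7 = 42.
At (II, Centre): Player 1 loses 8 − (-1) = 9 by deviating; Player 2 loses 13 − 12 = 1. Product = 9·1 = 9.
42 > 9, so (I, Left) is risk-dominant. Player 1's payoff there is 15.

15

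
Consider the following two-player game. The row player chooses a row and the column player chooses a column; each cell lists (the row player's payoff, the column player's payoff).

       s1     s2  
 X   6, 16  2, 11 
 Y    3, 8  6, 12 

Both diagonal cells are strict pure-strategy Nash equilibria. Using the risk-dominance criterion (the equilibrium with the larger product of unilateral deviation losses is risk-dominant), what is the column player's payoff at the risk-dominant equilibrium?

At (X, s1): the row player loses 6 − 3 = 3 by deviating; the column player loses 16 − 11 = 5. Product = 3·5 = 15.
At (Y, s2): the row player loses 6 − 2 = 4 by deviating; the column player loses 12 − 8 = 4. Product = 4·4 = 16.
16 > 15, so (Y, s2) is risk-dominant. The column player's payoff there is 12.

12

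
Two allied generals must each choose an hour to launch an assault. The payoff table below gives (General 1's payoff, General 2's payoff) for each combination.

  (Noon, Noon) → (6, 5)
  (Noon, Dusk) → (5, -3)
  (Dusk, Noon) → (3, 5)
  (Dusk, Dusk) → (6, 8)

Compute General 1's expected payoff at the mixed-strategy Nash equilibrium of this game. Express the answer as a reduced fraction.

21/4

General 2 mixes with probability q on Noon, chosen so General 1 is indifferent: 6q + 5(1−q) = 3q + 6(1−q) gives q = 1/4.
General 1's expected payoff (from either row, since indifferent) is 6·1/4 + 5·3/4 = 21/4.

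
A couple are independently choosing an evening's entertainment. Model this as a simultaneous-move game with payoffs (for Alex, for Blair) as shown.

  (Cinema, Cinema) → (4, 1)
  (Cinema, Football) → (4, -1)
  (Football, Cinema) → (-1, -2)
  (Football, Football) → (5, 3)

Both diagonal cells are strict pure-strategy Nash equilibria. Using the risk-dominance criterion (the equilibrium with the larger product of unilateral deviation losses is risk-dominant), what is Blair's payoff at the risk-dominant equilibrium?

At both Cinema: Alex loses 4 − (-1) = 5 by deviating; Blair loses 1 − (-1) = 2. Product = 5·2 = 10.
At both Football: Alex loses 5 − 4 = 1 by deviating; Blair loses 3 − (-2) = 5. Product = 1·5 = 5.
10 > 5, so both Cinema is risk-dominant. Blair's payoff there is 1.

1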